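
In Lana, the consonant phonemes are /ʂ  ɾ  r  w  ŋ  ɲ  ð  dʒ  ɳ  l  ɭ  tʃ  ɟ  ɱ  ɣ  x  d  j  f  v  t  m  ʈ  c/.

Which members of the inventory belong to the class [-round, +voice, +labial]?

ɱ, v, m

Checking each segment against [-round], [+voice], [+labial]: /ɱ/ (labiodental nasal), /v/ (voiced labiodental fricative), /m/ (bilabial nasal) satisfy every feature; every other segment in the inventory fails at least one.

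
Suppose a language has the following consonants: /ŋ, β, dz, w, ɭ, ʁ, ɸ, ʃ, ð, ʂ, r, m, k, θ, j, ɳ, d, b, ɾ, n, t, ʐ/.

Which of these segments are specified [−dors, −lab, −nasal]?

dz, ɭ, ʃ, ð, ʂ, r, θ, d, ɾ, t, ʐ

First, the [−dorsal] segments are /β, dz, ɭ, ɸ, ʃ, ð, ʂ, r, m, θ, ɳ, d, b, ɾ, n, t, ʐ/.
Then [−labial] gives /dz, ɭ, ʃ, ð, ʂ, r, θ, ɳ, d, ɾ, n, t, ʐ/.
Intersecting with [−nasal] leaves /dz, ɭ, ʃ, ð, ʂ, r, θ, d, ɾ, t, ʐ/.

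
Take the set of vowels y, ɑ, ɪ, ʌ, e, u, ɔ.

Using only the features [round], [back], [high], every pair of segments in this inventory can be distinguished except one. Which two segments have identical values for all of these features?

ɑ, ʌ

/ɑ/ (low back unrounded vowel) and /ʌ/ (mid back unrounded lax vowel) are both [−round], [+back], [−high], so none of the listed features separates them. (They do differ in [low], which is not among the given features.) Every other pair in the inventory differs on at least one listed feature.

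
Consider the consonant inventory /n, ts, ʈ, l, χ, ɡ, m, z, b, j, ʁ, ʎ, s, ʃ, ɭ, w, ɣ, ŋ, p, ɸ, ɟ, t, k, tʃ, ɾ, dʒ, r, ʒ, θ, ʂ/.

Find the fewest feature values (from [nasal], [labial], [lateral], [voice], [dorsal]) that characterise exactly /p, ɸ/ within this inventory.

[-voice, +labial]

Every target segment is [-voice], [+labial]; each remaining inventory member fails at least one of these. Each conjunct is needed — [+labial] alone would also admit /m, b, w/; [-voice] alone would also admit /ts, ʈ, χ, s, …/ — and no other single listed feature has exactly this extension, so two is the minimum.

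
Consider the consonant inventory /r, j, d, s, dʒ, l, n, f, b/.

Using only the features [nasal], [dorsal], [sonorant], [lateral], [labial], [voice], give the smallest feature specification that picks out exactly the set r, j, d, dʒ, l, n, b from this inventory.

[+voice]

The target set is precisely the extension of [+voice] in this inventory.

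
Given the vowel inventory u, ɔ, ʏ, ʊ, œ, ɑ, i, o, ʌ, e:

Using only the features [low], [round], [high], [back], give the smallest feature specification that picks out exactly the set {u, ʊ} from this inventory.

/u, ʊ/ are all [+high], [+back], and no other segment in the inventory matches both values. Dropping any one of them over-generates: [+back] alone would also admit /ɔ, ɑ, o, ʌ/; [+high] alone would also admit /ʏ, i/. No other single listed feature picks out exactly this set either, so fewer than two features will not do.

[+high, +back]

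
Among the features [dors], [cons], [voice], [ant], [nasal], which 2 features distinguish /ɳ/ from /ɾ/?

[nasal], [anterior]

/ɳ/ is the retroflex nasal and /ɾ/ is the alveolar tap. Both are [-dorsal], [+consonantal], [+voice]. /ɳ/ is [+nasal] while /ɾ/ is [-nasal]; /ɳ/ is [-anterior] while /ɾ/ is [+anterior], so the distinguishing features are [nasal], [anterior].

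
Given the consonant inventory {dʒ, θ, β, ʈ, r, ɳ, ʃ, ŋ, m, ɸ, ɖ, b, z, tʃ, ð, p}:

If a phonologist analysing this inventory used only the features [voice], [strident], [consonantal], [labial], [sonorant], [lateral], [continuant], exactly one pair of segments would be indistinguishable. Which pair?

On the given features, /ɳ/ and /ŋ/ have an identical profile: [+voice], [−strident], [+consonantal], [−labial], [+sonorant], [−lateral], [−continuant]. No other two segments in the inventory coincide on all 7 features. (They do differ in [coronal] and [dorsal], which are not among the given features.)

ɳ, ŋ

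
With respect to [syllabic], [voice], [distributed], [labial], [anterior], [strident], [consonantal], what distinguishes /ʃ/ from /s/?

The two segments share [−syllabic], [−voice], [−labial], [+strident], [+consonantal]. The only features from the list on which they differ: /ʃ/ is [−anterior] while /s/ is [+anterior]; /ʃ/ is [+distributed] while /s/ is [−distributed].

[anterior], [distributed]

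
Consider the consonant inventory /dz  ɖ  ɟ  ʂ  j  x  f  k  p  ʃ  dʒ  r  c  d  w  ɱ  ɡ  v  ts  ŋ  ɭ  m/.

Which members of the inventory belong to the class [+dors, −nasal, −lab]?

Eliminate segments failing any feature: /dz, ɖ, ʂ, f, p, ʃ, dʒ, r, d, ɱ, v, ts, ɭ, m/ are [−dorsal]; /w/ is [+labial]; /ŋ/ is [+nasal]. The remaining /ɟ, j, x, k, c, ɡ/ satisfy [+dorsal], [−nasal], [−labial].

ɟ, j, x, k, c, ɡ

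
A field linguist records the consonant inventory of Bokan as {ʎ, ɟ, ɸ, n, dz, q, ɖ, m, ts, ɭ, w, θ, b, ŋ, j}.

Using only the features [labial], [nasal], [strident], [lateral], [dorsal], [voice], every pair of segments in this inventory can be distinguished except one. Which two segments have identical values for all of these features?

/j/ (palatal glide) and /ɟ/ (voiced palatal stop) are both [−labial], [−nasal], [−strident], [−lateral], [+dorsal], [+voice], so none of the listed features separates them. (They do differ in [sonorant] and [continuant], which are not among the given features.) Every other pair in the inventory differs on at least one listed feature.

j, ɟ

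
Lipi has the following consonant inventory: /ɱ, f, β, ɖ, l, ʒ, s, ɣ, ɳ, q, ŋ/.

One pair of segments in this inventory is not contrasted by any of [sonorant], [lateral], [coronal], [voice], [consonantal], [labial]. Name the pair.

ɖ, ʒ

Both /ɖ/ and /ʒ/ are [−sonorant], [−lateral], [+coronal], [+voice], [+consonantal], [−labial]. Since the list omits [continuant], [strident] and [distributed] — which do distinguish the voiced retroflex stop from the voiced postalveolar fricative — this pair collapses; all other pairs remain distinct.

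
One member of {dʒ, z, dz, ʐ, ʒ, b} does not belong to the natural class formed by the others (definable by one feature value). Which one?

/ʒ, ʐ, z, dz, dʒ/ are all [+strident], but /b/ (voiced bilabial stop) is [−strident]. No other single segment can be removed to leave a set sharing one feature value that the removed segment lacks, so /b/ is the odd one out.

b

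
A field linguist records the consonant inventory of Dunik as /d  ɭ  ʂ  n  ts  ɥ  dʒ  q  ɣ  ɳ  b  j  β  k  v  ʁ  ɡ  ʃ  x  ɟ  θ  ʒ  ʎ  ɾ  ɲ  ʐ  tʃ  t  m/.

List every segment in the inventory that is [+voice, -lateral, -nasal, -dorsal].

d, dʒ, b, β, v, ʒ, ɾ, ʐ

Among the inventory, the [+voice] segments are /d, ɭ, n, ɥ, dʒ, ɣ, ɳ, b, j, β, v, ʁ, ɡ, ɟ, ʒ, ʎ, ɾ, ɲ, ʐ, m/.
Then [-lateral] gives /d, n, ɥ, dʒ, ɣ, ɳ, b, j, β, v, ʁ, ɡ, ɟ, ʒ, ɾ, ɲ, ʐ, m/.
Intersecting with [-nasal] gives /d, ɥ, dʒ, ɣ, b, j, β, v, ʁ, ɡ, ɟ, ʒ, ɾ, ʐ/.
Intersecting with [-dorsal] leaves /d, dʒ, b, β, v, ʒ, ɾ, ʐ/.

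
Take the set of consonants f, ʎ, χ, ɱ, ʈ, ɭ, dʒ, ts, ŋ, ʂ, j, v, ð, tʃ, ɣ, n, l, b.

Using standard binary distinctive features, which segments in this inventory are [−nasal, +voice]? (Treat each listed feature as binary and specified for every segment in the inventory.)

First, the [−nasal] segments are /f, ʎ, χ, ʈ, ɭ, dʒ, ts, ʂ, j, v, ð, tʃ, ɣ, l, b/.
Within that set, [+voice] leaves /ʎ, ɭ, dʒ, j, v, ð, ɣ, l, b/.

ʎ, ɭ, dʒ, j, v, ð, ɣ, l, b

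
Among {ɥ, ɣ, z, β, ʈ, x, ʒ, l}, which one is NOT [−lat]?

Every segment except /l/ is [−lateral]. /l/ (alveolar lateral approximant) is [+lateral], so it is the exception.

l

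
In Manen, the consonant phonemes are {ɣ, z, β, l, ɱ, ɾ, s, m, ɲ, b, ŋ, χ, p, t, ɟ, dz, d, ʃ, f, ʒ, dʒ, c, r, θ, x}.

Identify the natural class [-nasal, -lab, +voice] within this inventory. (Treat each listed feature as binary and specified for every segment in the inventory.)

The [-nasal] segments are /ɣ, z, β, l, ɾ, s, b, χ, p, t, ɟ, dz, d, ʃ, f, ʒ, dʒ, c, r, θ, x/.
Then [-labial] gives /ɣ, z, l, ɾ, s, χ, t, ɟ, dz, d, ʃ, ʒ, dʒ, c, r, θ, x/.
Then [+voice] leaves /ɣ, z, l, ɾ, ɟ, dz, d, ʒ, dʒ, r/.

ɣ, z, l, ɾ, ɟ, dz, d, ʒ, dʒ, r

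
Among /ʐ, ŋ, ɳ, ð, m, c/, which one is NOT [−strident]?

ʐ

/ʐ/ is the voiced retroflex fricative, which is [+strident]; the rest — /ɳ, c, ŋ, m, ð/ — are [−strident].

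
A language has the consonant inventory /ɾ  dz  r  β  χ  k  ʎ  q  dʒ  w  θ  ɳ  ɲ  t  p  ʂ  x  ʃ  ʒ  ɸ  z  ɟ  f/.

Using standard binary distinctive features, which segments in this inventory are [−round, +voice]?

ɾ, dz, r, β, ʎ, dʒ, ɳ, ɲ, ʒ, z, ɟ

The [−round] segments are /ɾ, dz, r, β, χ, k, ʎ, q, dʒ, θ, ɳ, ɲ, t, p, ʂ, x, ʃ, ʒ, ɸ, z, ɟ, f/.
Then [+voice] leaves /ɾ, dz, r, β, ʎ, dʒ, ɳ, ɲ, ʒ, z, ɟ/.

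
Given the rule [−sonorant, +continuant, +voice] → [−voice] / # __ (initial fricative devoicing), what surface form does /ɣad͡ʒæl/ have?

[xad͡ʒæl]

Only the initial segment /ɣ/ is both word-initial and matches the structural description. It is a voiced velar fricative, so [−sonorant, +continuant, +voice] holds; changing it to [−voice] with all other features held fixed yields /x/ (voiceless velar fricative). No other segment meets both the structural description and the environment, so the output is [xad͡ʒæl].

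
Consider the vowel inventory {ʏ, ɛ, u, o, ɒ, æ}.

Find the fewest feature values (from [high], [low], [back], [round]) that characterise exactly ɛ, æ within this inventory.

Every target segment is [-round] and no other inventory member is, so one feature is enough.

[-round]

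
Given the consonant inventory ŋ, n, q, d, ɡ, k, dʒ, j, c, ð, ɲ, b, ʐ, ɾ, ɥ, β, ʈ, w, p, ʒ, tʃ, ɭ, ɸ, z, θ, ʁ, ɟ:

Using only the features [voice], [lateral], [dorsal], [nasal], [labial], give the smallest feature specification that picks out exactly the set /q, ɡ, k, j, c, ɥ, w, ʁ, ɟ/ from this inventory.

/q, ɡ, k, j, c, ɥ, w, ʁ, ɟ/ are all [−nasal], [+dorsal], and no other segment in the inventory matches both values. Dropping any one of them over-generates: [+dorsal] alone would also admit /ŋ, ɲ/; [−nasal] alone would also admit /d, dʒ, ð, b, …/. No other single listed feature picks out exactly this set either, so fewer than two features will not do.

[−nasal, +dorsal]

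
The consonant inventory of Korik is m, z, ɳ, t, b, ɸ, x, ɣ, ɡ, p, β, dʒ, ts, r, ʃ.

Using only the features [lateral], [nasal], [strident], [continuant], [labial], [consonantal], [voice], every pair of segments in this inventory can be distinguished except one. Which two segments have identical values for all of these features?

On the given features, /ɣ/ and /r/ have an identical profile: [−lateral], [−nasal], [−strident], [+continuant], [−labial], [+consonantal], [+voice]. No other two segments in the inventory coincide on all 7 features. (They do differ in [sonorant], [coronal] and [dorsal], which are not among the given features.)

ɣ, r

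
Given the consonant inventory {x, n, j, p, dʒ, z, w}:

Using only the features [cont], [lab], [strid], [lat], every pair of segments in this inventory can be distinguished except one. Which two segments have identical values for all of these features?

Both /x/ and /j/ are [+continuant], [−labial], [−strident], [−lateral]. Since the list omits [sonorant], [voice] and [back] — which do distinguish the voiceless velar fricative from the palatal glide — this pair collapses; all other pairs remain distinct.

x, j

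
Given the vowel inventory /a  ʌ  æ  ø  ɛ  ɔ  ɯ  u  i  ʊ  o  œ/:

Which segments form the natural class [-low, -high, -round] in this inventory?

Checking each segment against [-low], [-high], [-round]: /ʌ/ (mid back unrounded lax vowel), /ɛ/ (mid front unrounded lax vowel) satisfy every feature; every other segment in the inventory fails at least one.

ʌ, ɛ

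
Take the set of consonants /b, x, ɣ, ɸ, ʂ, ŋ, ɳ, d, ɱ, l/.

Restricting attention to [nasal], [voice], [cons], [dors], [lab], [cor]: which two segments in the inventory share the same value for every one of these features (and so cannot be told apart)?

d, l

On the given features, /d/ and /l/ have an identical profile: [−nasal], [+voice], [+consonantal], [−dorsal], [−labial], [+coronal]. No other two segments in the inventory coincide on all 6 features. (They do differ in [sonorant] and [lateral], which are not among the given features.)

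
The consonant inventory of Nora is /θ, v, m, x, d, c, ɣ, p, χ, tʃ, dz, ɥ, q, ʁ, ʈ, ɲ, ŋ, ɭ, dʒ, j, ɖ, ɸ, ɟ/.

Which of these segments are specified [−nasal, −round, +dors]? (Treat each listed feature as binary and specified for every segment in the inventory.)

x, c, ɣ, χ, q, ʁ, j, ɟ

Checking each segment against [−nasal], [−round], [+dorsal]: /x/ (voiceless velar fricative), /c/ (voiceless palatal stop), /ɣ/ (voiced velar fricative), /χ/ (voiceless uvular fricative), /q/ (voiceless uvular stop), /ʁ/ (voiced uvular fricative), among others, satisfy every feature; every other segment in the inventory fails at least one.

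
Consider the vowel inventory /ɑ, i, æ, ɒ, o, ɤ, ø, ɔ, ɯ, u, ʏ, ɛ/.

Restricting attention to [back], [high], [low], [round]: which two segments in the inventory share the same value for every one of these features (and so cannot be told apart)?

Both /o/ and /ɔ/ are [+back], [−high], [−low], [+round]. Since the list omits [tense] — which does distinguish the mid back rounded tense vowel from the mid back rounded lax vowel — this pair collapses; all other pairs remain distinct.

o, ɔ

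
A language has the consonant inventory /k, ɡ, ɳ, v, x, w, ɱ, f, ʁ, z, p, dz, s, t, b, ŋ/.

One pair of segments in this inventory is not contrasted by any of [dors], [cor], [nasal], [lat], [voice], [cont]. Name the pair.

/w/ (labial-velar glide) and /ʁ/ (voiced uvular fricative) are both [+dorsal], [-coronal], [-nasal], [-lateral], [+voice], [+continuant], so none of the listed features separates them. (They do differ in [labial], [round] and [high], which are not among the given features.) Every other pair in the inventory differs on at least one listed feature.

w, ʁ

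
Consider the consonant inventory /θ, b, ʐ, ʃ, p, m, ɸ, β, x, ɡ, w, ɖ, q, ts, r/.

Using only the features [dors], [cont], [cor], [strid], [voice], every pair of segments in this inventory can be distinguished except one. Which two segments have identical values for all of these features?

Both /b/ and /m/ are [-dorsal], [-continuant], [-coronal], [-strident], [+voice]. Since the list omits [sonorant] and [nasal] — which do distinguish the voiced bilabial stop from the bilabial nasal — this pair collapses; all other pairs remain distinct.

b, m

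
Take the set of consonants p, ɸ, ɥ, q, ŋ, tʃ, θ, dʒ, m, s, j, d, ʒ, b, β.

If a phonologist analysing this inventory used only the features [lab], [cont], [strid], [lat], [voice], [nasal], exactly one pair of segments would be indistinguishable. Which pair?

Both /ɥ/ and /β/ are [+labial], [+continuant], [−strident], [−lateral], [+voice], [−nasal]. Since the list omits [sonorant], [round] and [dorsal] — which do distinguish the labial-palatal glide from the voiced bilabial fricative — this pair collapses; all other pairs remain distinct.

ɥ, β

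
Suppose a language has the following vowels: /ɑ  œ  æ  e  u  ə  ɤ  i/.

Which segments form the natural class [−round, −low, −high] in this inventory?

Checking each segment against [−round], [−low], [−high]: /e/ (mid front unrounded tense vowel), /ə/ (mid central vowel (schwa)), /ɤ/ (mid back unrounded tense vowel) satisfy every feature; every other segment in the inventory fails at least one.

e, ə, ɤ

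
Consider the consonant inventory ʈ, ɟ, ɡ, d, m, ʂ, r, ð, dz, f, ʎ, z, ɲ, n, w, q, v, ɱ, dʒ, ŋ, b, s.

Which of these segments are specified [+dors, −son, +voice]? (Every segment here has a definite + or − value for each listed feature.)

First, the [+dorsal] segments are /ɟ, ɡ, ʎ, ɲ, w, q, ŋ/.
Intersecting with [−sonorant] gives /ɟ, ɡ, q/.
Intersecting with [+voice] leaves /ɟ, ɡ/.

ɟ, ɡ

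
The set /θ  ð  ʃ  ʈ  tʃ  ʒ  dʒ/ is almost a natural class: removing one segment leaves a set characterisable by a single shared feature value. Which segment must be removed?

ʈ

/ʒ, ð, θ, dʒ, tʃ, ʃ/ are all [+distributed], but /ʈ/ (voiceless retroflex stop) is [−distributed]. No other single segment can be removed to leave a set sharing one feature value that the removed segment lacks, so /ʈ/ is the odd one out.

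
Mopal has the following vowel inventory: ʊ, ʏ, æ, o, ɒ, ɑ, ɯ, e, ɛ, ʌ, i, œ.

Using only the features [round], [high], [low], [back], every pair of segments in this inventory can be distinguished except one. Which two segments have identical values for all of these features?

ɛ, e

On the given features, /ɛ/ and /e/ have an identical profile: [−round], [−high], [−low], [−back]. No other two segments in the inventory coincide on all 4 features. (They do differ in [tense], which is not among the given features.)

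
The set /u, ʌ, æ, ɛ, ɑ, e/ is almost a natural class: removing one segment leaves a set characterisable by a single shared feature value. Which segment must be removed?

u

The remaining segments after removing /u/ share [−high]; /u/ (high back rounded tense vowel) is [+high]. For every other candidate removal, the leftover set fails to share any single feature value that the removed segment lacks.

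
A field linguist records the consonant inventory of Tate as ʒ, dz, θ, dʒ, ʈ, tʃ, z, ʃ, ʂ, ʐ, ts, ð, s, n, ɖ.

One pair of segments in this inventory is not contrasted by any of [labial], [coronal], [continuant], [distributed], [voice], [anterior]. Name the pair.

n, dz

Both /n/ and /dz/ are [-labial], [+coronal], [-continuant], [-distributed], [+voice], [+anterior]. Since the list omits [sonorant], [nasal] and [strident] — which do distinguish the alveolar nasal from the voiced alveolar affricate — this pair collapses; all other pairs remain distinct.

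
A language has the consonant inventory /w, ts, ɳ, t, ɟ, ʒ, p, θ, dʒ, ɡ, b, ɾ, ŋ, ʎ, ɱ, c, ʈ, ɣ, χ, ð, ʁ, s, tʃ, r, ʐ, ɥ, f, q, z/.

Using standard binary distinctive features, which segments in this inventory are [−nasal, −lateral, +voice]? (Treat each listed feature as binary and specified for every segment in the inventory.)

w, ɟ, ʒ, dʒ, ɡ, b, ɾ, ɣ, ð, ʁ, r, ʐ, ɥ, z

Eliminate segments failing any feature: /ts, t, p, θ, c, ʈ, χ, s, tʃ, f, q/ are [−voice]; /ɳ, ŋ, ɱ/ are [+nasal]; /ʎ/ is [+lateral]. The remaining /w, ɟ, ʒ, dʒ, ɡ, b, ɾ, ɣ, ð, ʁ, r, ʐ, ɥ, z/ satisfy [−nasal], [−lateral], [+voice].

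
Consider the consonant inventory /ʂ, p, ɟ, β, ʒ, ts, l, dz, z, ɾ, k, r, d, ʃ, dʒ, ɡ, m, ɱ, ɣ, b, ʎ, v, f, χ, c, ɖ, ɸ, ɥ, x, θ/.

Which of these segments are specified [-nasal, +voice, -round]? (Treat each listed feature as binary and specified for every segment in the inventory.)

Checking each segment against [-nasal], [+voice], [-round]: /ɟ/ (voiced palatal stop), /β/ (voiced bilabial fricative), /ʒ/ (voiced postalveolar fricative), /l/ (alveolar lateral approximant), /dz/ (voiced alveolar affricate), /z/ (voiced alveolar fricative), among others, satisfy every feature; every other segment in the inventory fails at least one.

ɟ, β, ʒ, l, dz, z, ɾ, r, d, dʒ, ɡ, ɣ, b, ʎ, v, ɖ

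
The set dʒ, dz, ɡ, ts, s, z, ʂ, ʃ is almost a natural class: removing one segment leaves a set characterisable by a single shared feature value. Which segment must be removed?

ɡ

/s, ts, ʂ, dz, z, dʒ, ʃ/ are all [+strident], but /ɡ/ (voiced velar stop) is [-strident]. No other single segment can be removed to leave a set sharing one feature value that the removed segment lacks, so /ɡ/ is the odd one out.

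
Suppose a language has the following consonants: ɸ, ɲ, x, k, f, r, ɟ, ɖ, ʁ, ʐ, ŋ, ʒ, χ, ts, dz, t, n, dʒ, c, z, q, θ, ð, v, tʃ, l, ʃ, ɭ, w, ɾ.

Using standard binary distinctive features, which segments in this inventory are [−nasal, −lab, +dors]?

Eliminate segments failing any feature: /ɸ, f, v, w/ are [+labial]; /ɲ, ŋ, n/ are [+nasal]; /r, ɖ, ʐ, ʒ, ts, dz, t, dʒ, z, θ, ð, tʃ, l, ʃ, ɭ, ɾ/ are [−dorsal]. The remaining /x, k, ɟ, ʁ, χ, c, q/ satisfy [−nasal], [−labial], [+dorsal].

x, k, ɟ, ʁ, χ, c, q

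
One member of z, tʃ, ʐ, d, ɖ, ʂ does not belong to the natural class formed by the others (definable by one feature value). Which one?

tʃ

[distributed] groups all but one: /ɖ, ʐ, z, ʂ, d/ share [-distributed] while /tʃ/ (voiceless postalveolar affricate) alone is [+distributed]. Removing any other segment would not leave a single-feature class that excludes it.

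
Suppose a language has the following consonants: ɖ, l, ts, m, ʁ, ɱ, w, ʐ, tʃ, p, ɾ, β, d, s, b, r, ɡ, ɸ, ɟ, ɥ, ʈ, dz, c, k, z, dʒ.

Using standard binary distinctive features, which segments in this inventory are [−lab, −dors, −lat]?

ɖ, ts, ʐ, tʃ, ɾ, d, s, r, ʈ, dz, z, dʒ

Eliminate segments failing any feature: /l/ is [+lateral]; /m, ɱ, w, p, β, b, ɸ, ɥ/ are [+labial]; /ʁ, ɡ, ɟ, c, k/ are [+dorsal]. The remaining /ɖ, ts, ʐ, tʃ, ɾ, d, s, r, ʈ, dz, z, dʒ/ satisfy [−labial], [−dorsal], [−lateral].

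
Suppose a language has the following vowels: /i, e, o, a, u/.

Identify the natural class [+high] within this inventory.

i, u

The [+high] segments here are /i, u/; the remaining /e, o, a/ are [-high].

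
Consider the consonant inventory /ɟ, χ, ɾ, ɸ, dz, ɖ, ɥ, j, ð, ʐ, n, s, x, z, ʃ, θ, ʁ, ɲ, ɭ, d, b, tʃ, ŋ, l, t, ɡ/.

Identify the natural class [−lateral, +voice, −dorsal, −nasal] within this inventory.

ɾ, dz, ɖ, ð, ʐ, z, d, b

Checking each segment against [−lateral], [+voice], [−dorsal], [−nasal]: /ɾ/ (alveolar tap), /dz/ (voiced alveolar affricate), /ɖ/ (voiced retroflex stop), /ð/ (voiced dental fricative), /ʐ/ (voiced retroflex fricative), /z/ (voiced alveolar fricative), among others, satisfy every feature; every other segment in the inventory fails at least one.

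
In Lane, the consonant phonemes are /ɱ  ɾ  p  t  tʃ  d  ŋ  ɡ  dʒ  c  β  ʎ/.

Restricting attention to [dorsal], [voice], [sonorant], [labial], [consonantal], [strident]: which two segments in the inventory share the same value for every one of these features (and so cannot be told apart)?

ʎ, ŋ

Both /ʎ/ and /ŋ/ are [+dorsal], [+voice], [+sonorant], [−labial], [+consonantal], [−strident]. Since the list omits [nasal], [lateral] and [back] — which do distinguish the palatal lateral approximant from the velar nasal — this pair collapses; all other pairs remain distinct.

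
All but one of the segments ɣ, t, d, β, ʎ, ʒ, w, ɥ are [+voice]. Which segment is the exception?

Every segment except /t/ is [+voice]. /t/ (voiceless alveolar stop) is [-voice], so it is the exception.

t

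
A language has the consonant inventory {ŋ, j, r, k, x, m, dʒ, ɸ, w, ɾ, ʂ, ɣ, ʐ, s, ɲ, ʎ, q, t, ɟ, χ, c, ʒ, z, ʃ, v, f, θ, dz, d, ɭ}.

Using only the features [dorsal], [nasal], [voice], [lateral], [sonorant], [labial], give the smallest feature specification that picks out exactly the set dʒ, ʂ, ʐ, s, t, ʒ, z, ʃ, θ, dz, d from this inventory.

Every target segment is [-sonorant], [-labial], [-dorsal]; each remaining inventory member fails at least one of these. Each conjunct is needed — [-labial, -dorsal] alone would also admit /r, ɾ, ɭ/; [-sonorant, -dorsal] alone would also admit /ɸ, v, f/; [-sonorant, -labial] alone would also admit /k, x, ɣ, q, …/ — and no other combination of two listed features has exactly this extension, so three is the minimum.

[-sonorant, -labial, -dorsal]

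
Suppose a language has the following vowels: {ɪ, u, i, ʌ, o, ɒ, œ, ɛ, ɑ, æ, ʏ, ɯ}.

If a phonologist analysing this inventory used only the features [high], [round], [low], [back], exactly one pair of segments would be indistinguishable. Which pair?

Both /i/ and /ɪ/ are [+high], [-round], [-low], [-back]. Since the list omits [tense] — which does distinguish the high front unrounded tense vowel from the high front unrounded lax vowel — this pair collapses; all other pairs remain distinct.

i, ɪ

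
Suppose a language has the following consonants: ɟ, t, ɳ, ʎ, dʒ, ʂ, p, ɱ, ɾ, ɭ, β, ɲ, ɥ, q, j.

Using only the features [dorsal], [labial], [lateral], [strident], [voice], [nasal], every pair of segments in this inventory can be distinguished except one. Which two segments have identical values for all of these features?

ɟ, j

Both /ɟ/ and /j/ are [+dorsal], [-labial], [-lateral], [-strident], [+voice], [-nasal]. Since the list omits [sonorant] and [continuant] — which do distinguish the voiced palatal stop from the palatal glide — this pair collapses; all other pairs remain distinct.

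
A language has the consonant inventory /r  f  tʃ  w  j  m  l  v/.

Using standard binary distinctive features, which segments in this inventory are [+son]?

The [+sonorant] segments here are /r, w, j, m, l/; the remaining /f, tʃ, v/ are [−sonorant].

r, w, j, m, l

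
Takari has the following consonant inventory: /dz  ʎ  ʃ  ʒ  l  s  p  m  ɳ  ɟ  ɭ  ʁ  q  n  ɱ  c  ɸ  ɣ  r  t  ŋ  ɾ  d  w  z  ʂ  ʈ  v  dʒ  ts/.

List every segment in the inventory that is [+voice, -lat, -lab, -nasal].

Checking each segment against [+voice], [-lateral], [-labial], [-nasal]: /dz/ (voiced alveolar affricate), /ʒ/ (voiced postalveolar fricative), /ɟ/ (voiced palatal stop), /ʁ/ (voiced uvular fricative), /ɣ/ (voiced velar fricative), /r/ (alveolar trill), among others, satisfy every feature; every other segment in the inventory fails at least one.

dz, ʒ, ɟ, ʁ, ɣ, r, ɾ, d, z, dʒ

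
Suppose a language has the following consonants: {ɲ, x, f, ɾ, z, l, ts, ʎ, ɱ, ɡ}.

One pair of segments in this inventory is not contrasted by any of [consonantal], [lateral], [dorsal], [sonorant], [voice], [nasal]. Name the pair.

/f/ (voiceless labiodental fricative) and /ts/ (voiceless alveolar affricate) are both [+consonantal], [−lateral], [−dorsal], [−sonorant], [−voice], [−nasal], so none of the listed features separates them. (They do differ in [continuant], [labial] and [coronal], which are not among the given features.) Every other pair in the inventory differs on at least one listed feature.

f, ts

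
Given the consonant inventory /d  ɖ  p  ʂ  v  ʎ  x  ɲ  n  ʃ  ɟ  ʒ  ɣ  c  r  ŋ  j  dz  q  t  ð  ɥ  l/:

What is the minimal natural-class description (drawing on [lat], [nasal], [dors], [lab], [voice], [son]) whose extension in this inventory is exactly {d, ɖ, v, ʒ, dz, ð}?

/d, ɖ, v, ʒ, dz, ð/ are all [−sonorant], [+voice], [−dorsal], and no other segment in the inventory matches all three values. Dropping any one of them over-generates: [+voice, −dorsal] alone would also admit /n, r, l/; [−sonorant, −dorsal] alone would also admit /p, ʂ, ʃ, t/; [−sonorant, +voice] alone would also admit /ɟ, ɣ/. No other combination of two listed features picks out exactly this set either, so fewer than three features will not do.

[−son, +voice, −dors]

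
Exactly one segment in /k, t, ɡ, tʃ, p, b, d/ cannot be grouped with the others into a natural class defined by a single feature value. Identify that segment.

tʃ

[delayed release] (equivalently [strident]) groups all but one: /b, k, p, t, ɡ, d/ share [-delayed release] while /tʃ/ (voiceless postalveolar affricate) alone is [+delayed release]. Removing any other segment would not leave a single-feature class that excludes it.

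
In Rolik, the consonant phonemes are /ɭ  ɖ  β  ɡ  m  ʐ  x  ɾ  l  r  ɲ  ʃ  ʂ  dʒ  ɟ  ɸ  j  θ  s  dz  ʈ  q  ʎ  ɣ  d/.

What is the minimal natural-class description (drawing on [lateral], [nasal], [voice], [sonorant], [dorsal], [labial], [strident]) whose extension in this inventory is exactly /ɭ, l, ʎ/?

[+lateral]

Every target segment is [+lateral] and no other inventory member is, so one feature is enough.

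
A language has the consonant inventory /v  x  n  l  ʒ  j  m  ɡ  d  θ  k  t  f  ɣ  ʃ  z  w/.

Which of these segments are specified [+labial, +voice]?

Checking each segment against [+labial], [+voice]: /v/ (voiced labiodental fricative), /m/ (bilabial nasal), /w/ (labial-velar glide) satisfy every feature; every other segment in the inventory fails at least one.

v, m, w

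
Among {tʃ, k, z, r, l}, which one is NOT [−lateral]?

l

/l/ is the alveolar lateral approximant, which is [+lateral]; the rest — /tʃ, r, k, z/ — are [−lateral].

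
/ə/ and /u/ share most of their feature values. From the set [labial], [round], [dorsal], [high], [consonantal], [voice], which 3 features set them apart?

The two segments share [+dorsal], [-consonantal], [+voice]. The only features from the list on which they differ: /ə/ is [-labial] while /u/ is [+labial]; /ə/ is [-round] while /u/ is [+round]; /ə/ is [-high] while /u/ is [+high].

[labial], [round], [high]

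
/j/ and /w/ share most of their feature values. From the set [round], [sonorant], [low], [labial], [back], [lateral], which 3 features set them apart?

/j/ (palatal glide) and /w/ (labial-velar glide) agree on [+sonorant], [−low], [−lateral]. They differ on [labial] (/j/ [−], /w/ [+]), [round] (/j/ [−], /w/ [+]), [back] (/j/ [−], /w/ [+]).

[labial], [round], [back]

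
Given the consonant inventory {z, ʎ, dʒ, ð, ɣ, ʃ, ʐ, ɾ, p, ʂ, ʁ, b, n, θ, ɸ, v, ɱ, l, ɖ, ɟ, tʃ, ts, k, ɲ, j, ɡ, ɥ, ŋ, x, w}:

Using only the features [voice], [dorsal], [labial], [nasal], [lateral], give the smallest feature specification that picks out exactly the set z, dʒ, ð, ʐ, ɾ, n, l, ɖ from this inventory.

[+voice, −labial, −dorsal]

/z, dʒ, ð, ʐ, ɾ, n, l, ɖ/ are all [+voice], [−labial], [−dorsal], and no other segment in the inventory matches all three values. Dropping any one of them over-generates: [−labial, −dorsal] alone would also admit /ʃ, ʂ, θ, tʃ, …/; [+voice, −dorsal] alone would also admit /b, v, ɱ/; [+voice, −labial] alone would also admit /ʎ, ɣ, ʁ, ɟ, …/. No other combination of two listed features picks out exactly this set either, so fewer than three features will not do.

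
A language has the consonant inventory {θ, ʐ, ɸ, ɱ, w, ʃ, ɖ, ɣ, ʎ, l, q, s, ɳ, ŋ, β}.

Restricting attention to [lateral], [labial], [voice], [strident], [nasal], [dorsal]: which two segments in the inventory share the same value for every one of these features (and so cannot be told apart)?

/ʃ/ (voiceless postalveolar fricative) and /s/ (voiceless alveolar fricative) are both [−lateral], [−labial], [−voice], [+strident], [−nasal], [−dorsal], so none of the listed features separates them. (They do differ in [anterior] and [distributed], which are not among the given features.) Every other pair in the inventory differs on at least one listed feature.

ʃ, s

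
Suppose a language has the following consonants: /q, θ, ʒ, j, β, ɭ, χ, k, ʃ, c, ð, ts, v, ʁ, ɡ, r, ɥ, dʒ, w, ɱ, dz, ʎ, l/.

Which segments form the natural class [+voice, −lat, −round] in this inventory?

Checking each segment against [+voice], [−lateral], [−round]: /ʒ/ (voiced postalveolar fricative), /j/ (palatal glide), /β/ (voiced bilabial fricative), /ð/ (voiced dental fricative), /v/ (voiced labiodental fricative), /ʁ/ (voiced uvular fricative), among others, satisfy every feature; every other segment in the inventory fails at least one.

ʒ, j, β, ð, v, ʁ, ɡ, r, dʒ, ɱ, dz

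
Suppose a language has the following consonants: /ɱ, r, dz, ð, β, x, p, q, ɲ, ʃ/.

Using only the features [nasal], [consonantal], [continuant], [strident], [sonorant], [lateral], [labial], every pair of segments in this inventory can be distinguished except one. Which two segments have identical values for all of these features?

x, ð

/x/ (voiceless velar fricative) and /ð/ (voiced dental fricative) are both [−nasal], [+consonantal], [+continuant], [−strident], [−sonorant], [−lateral], [−labial], so none of the listed features separates them. (They do differ in [voice], [coronal] and [dorsal], which are not among the given features.) Every other pair in the inventory differs on at least one listed feature.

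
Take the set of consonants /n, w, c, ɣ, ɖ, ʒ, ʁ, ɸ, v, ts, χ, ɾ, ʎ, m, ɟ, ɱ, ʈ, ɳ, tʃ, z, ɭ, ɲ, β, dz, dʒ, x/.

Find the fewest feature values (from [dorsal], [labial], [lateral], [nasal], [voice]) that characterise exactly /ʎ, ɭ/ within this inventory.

/ʎ, ɭ/ are exactly the [+lateral] segments in the inventory, so a single feature suffices.

[+lateral]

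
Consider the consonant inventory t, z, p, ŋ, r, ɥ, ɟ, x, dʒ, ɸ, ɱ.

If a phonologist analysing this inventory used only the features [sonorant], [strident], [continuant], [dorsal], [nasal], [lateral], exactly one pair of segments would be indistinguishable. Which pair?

p, t

Both /p/ and /t/ are [-sonorant], [-strident], [-continuant], [-dorsal], [-nasal], [-lateral]. Since the list omits [labial] and [coronal] — which do distinguish the voiceless bilabial stop from the voiceless alveolar stop — this pair collapses; all other pairs remain distinct.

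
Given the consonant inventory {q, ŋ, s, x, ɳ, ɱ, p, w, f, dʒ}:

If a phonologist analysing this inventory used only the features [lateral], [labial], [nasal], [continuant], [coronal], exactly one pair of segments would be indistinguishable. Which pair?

w, f

/w/ (labial-velar glide) and /f/ (voiceless labiodental fricative) are both [−lateral], [+labial], [−nasal], [+continuant], [−coronal], so none of the listed features separates them. (They do differ in [sonorant], [voice], [round] and [dorsal], which are not among the given features.) Every other pair in the inventory differs on at least one listed feature.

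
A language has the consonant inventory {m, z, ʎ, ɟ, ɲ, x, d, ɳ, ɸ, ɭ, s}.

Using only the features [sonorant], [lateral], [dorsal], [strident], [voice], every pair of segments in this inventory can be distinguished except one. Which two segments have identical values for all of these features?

/m/ (bilabial nasal) and /ɳ/ (retroflex nasal) are both [+sonorant], [−lateral], [−dorsal], [−strident], [+voice], so none of the listed features separates them. (They do differ in [labial] and [coronal], which are not among the given features.) Every other pair in the inventory differs on at least one listed feature.

m, ɳ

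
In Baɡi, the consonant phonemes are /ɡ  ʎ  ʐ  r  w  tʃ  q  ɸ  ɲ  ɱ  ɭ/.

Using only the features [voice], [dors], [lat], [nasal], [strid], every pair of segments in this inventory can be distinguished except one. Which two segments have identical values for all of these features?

Both /ɡ/ and /w/ are [+voice], [+dorsal], [−lateral], [−nasal], [−strident]. Since the list omits [sonorant], [continuant], [labial] and [round] — which do distinguish the voiced velar stop from the labial-velar glide — this pair collapses; all other pairs remain distinct.

ɡ, w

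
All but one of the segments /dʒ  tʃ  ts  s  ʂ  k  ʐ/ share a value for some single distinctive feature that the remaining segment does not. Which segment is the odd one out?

The remaining segments after removing /k/ share [+strident]; /k/ (voiceless velar stop) is [−strident]. For every other candidate removal, the leftover set fails to share any single feature value that the removed segment lacks.

k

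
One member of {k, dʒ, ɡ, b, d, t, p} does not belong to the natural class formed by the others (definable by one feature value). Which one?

dʒ

The remaining segments after removing /dʒ/ share [−delayed release]; /dʒ/ (voiced postalveolar affricate) is [+delayed release]. For every other candidate removal, the leftover set fails to share any single feature value that the removed segment lacks.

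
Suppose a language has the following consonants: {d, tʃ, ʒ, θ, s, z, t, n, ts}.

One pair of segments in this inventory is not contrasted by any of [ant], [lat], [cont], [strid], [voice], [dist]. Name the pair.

Both /d/ and /n/ are [+anterior], [−lateral], [−continuant], [−strident], [+voice], [−distributed]. Since the list omits [sonorant] and [nasal] — which do distinguish the voiced alveolar stop from the alveolar nasal — this pair collapses; all other pairs remain distinct.

d, n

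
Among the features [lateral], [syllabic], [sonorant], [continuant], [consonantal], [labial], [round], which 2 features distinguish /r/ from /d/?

/r/ is the alveolar trill and /d/ is the voiced alveolar stop. Both are [−lateral], [−syllabic], [+consonantal], [−labial], [−round]. /r/ is [+sonorant] while /d/ is [−sonorant]; /r/ is [+continuant] while /d/ is [−continuant], so the distinguishing features are [sonorant], [continuant].

[sonorant], [continuant]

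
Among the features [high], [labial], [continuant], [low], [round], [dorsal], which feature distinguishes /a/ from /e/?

[low]

/a/ (low unrounded vowel) and /e/ (mid front unrounded tense vowel) agree on [−high], [−labial], [+continuant], [−round], [+dorsal]. They differ on [low] (/a/ [+], /e/ [−]).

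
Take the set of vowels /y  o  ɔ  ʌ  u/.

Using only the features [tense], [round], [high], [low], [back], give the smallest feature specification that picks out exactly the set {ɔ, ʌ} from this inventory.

[−tense]

The target set is precisely the extension of [−tense] in this inventory.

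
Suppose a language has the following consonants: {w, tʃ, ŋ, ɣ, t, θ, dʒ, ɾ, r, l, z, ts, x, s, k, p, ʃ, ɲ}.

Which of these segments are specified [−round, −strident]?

The [−round] segments are /tʃ, ŋ, ɣ, t, θ, dʒ, ɾ, r, l, z, ts, x, s, k, p, ʃ, ɲ/.
Intersecting with [−strident] leaves /ŋ, ɣ, t, θ, ɾ, r, l, x, k, p, ɲ/.

ŋ, ɣ, t, θ, ɾ, r, l, x, k, p, ɲ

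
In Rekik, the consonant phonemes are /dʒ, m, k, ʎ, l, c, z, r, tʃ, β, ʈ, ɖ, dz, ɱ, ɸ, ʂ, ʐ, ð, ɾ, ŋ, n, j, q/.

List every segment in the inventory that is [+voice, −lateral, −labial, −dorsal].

Checking each segment against [+voice], [−lateral], [−labial], [−dorsal]: /dʒ/ (voiced postalveolar affricate), /z/ (voiced alveolar fricative), /r/ (alveolar trill), /ɖ/ (voiced retroflex stop), /dz/ (voiced alveolar affricate), /ʐ/ (voiced retroflex fricative), among others, satisfy every feature; every other segment in the inventory fails at least one.

dʒ, z, r, ɖ, dz, ʐ, ð, ɾ, n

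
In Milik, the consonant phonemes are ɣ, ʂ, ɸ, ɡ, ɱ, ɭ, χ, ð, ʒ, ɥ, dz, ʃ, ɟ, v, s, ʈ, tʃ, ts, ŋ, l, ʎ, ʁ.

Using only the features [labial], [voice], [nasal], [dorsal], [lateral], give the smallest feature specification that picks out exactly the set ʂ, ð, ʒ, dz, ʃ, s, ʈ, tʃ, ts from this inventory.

/ʂ, ð, ʒ, dz, ʃ, s, ʈ, tʃ, ts/ are all [−lateral], [−labial], [−dorsal], and no other segment in the inventory matches all three values. Dropping any one of them over-generates: [−labial, −dorsal] alone would also admit /ɭ, l/; [−lateral, −dorsal] alone would also admit /ɸ, ɱ, v/; [−lateral, −labial] alone would also admit /ɣ, ɡ, χ, ɟ, …/. No other combination of two listed features picks out exactly this set either, so fewer than three features will not do.

[−lateral, −labial, −dorsal]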